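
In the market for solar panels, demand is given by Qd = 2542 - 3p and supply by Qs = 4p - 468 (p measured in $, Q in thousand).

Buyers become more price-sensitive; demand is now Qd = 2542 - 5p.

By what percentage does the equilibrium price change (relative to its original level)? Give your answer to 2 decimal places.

-22.22

Before the shock: 2542 - 3p = 4p - 468 ⇒ 3010 = 7p ⇒ p = 430, Q = 1252.
With the change applied: demand Qd = 2542 - 5p, supply Qs = 4p - 468.
New equilibrium: 2542 - 5p = 4p - 468 ⇒ 3010 = 9p ⇒ p = 3010/9 ≈ 334.4444, Q = 7828/9 ≈ 869.7778.
%Δp = (334.4444 − 430) / 430 × 100 = -22.22%.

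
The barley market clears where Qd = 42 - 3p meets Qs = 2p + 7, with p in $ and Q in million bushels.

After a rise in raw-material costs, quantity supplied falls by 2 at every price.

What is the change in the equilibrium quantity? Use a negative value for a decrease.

-1.2

Solve the original market: 42 - 3p = 2p + 7, hence p = 7 and Q = 21.
The shock moves the curves to Qd = 42 - 3p and Qs = 2p + 5.
New equilibrium: 42 - 3p = 2p + 5 ⇒ 37 = 5p ⇒ p = 7.4, Q = 19.8.
ΔQ = 19.8 − 21 = -1.2.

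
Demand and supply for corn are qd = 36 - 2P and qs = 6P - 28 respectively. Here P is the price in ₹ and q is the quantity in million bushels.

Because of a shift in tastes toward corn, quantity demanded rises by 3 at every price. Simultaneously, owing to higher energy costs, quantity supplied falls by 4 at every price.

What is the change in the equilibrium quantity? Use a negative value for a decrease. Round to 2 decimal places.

+1.25

Before the shock: 36 - 2P = 6P - 28 ⇒ 64 = 8P ⇒ P = 8, q = 20.
The new curves are qd = 39 - 2P (demand) and qs = 6P - 32 (supply).
New equilibrium: 39 - 2P = 6P - 32 ⇒ 71 = 8P ⇒ P = 8.875, q = 21.25.
Δq = 21.25 − 20 = +1.25.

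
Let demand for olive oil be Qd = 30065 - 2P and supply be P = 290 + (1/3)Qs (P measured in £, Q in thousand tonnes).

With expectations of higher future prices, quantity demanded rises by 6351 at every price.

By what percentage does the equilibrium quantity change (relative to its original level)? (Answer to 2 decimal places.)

Original equilibrium: 30065 - 2P = 3P - 870 gives 30935 = 5P, so P = 6187 and Q = 17691.
After the shift, demand is Qd = 36416 - 2P and supply is Qs = 3P - 870.
New equilibrium: 36416 - 2P = 3P - 870 ⇒ 37286 = 5P ⇒ P = 7457.2, Q = 21501.6.
%ΔQ = (21501.6 − 17691) / 17691 × 100 = +21.54%.

+21.54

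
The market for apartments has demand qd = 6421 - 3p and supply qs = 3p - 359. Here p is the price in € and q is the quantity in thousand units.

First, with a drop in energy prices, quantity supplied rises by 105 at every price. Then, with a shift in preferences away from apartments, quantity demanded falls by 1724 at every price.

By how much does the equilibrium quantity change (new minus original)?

-809.5

Solve the original market: 6421 - 3p = 3p - 359, hence p = 1130 and q = 3031.
With the change applied: demand qd = 4697 - 3p, supply qs = 3p - 254.
Equate the new curves: 4697 - 3p = 3p - 254, giving 4951 = 6p, p = 4951/6 ≈ 825.1667, q = 2221.5.
Δq = 2221.5 − 3031 = -809.5.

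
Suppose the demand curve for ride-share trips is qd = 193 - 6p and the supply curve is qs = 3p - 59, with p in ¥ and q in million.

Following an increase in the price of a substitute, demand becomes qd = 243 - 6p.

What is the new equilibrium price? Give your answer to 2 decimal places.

Solve the original market: 193 - 6p = 3p - 59, hence p = 28 and q = 25.
The shock moves the curves to qd = 243 - 6p and qs = 3p - 59.
Equate the new curves: 243 - 6p = 3p - 59, giving 302 = 9p, p = 302/9 ≈ 33.5556, q = 125/3 ≈ 41.6667.

33.56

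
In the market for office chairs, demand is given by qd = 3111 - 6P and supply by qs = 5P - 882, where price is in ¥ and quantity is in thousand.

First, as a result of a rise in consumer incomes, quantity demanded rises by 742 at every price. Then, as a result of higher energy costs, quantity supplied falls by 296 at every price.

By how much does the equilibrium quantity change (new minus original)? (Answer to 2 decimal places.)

+175.82

Initially, 3111 - 6P = 5P - 882, so 3993 = 11P and P = 363, q = 933.
With the change applied: demand qd = 3853 - 6P, supply qs = 5P - 1178.
Clearing the new market: 3853 - 6P = 5P - 1178, so P = 5031/11 ≈ 457.3636 and q = 12197/11 ≈ 1108.8182.
Δq = 1108.8182 − 933 = +175.82.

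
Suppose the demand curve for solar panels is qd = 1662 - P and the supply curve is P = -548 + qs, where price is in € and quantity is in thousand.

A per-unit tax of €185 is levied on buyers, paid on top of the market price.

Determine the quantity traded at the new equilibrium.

1012.5

Initially, 1662 - P = P + 548, so 1114 = 2P and P = 557, q = 1105.
Since buyers pay the price plus the tax, the effective demand curve becomes qd = 1477 - P.
Equate the new curves: 1477 - P = P + 548, giving 929 = 2P, P = 464.5, q = 1012.5.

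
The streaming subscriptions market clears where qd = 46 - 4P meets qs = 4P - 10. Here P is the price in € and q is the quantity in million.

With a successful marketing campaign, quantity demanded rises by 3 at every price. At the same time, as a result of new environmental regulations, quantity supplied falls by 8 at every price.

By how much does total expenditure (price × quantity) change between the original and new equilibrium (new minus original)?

Solve the original market: 46 - 4P = 4P - 10, hence P = 7 and q = 18.
The shock moves the curves to qd = 49 - 4P and qs = 4P - 18.
Clearing the new market: 49 - 4P = 4P - 18, so P = 8.375 and q = 15.5.
Expenditure moves from 7×18 = 126 to 8.375×15.5 = 129.8125; change = +3.8125.

+3.8125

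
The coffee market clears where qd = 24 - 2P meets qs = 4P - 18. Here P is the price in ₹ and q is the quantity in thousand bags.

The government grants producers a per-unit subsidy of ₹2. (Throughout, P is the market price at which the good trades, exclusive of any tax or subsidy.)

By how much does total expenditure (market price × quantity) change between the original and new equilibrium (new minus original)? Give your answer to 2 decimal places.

+1.78

Initially, 24 - 2P = 4P - 18, so 42 = 6P and P = 7, q = 10.
Since sellers receive the price plus the subsidy, the effective supply curve becomes qs = 4P - 10.
Setting them equal: 24 - 2P = 4P - 10 → 34 = 6P, so P = 17/3 ≈ 5.6667 and q = 38/3 ≈ 12.6667.
Expenditure moves from 7×10 = 70 to 5.6667×12.6667 = 71.7778; change = +1.78.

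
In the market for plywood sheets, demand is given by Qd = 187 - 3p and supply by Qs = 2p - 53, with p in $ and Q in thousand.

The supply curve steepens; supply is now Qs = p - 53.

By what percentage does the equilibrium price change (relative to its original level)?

Initially, 187 - 3p = 2p - 53, so 240 = 5p and p = 48, Q = 43.
After the shift, demand is Qd = 187 - 3p and supply is Qs = p - 53.
Equate the new curves: 187 - 3p = p - 53, giving 240 = 4p, p = 60, Q = 7.
%Δp = (60 − 48) / 48 × 100 = +25%.

+25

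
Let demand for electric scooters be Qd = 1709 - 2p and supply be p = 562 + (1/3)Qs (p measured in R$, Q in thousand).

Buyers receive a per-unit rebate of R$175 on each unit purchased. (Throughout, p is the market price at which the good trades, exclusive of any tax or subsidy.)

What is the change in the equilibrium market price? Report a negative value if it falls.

Original equilibrium: 1709 - 2p = 3p - 1686 gives 3395 = 5p, so p = 679 and Q = 351.
Since buyers' out-of-pocket price is the market price minus the rebate, the effective demand curve becomes Qd = 2059 - 2p.
Setting them equal: 2059 - 2p = 3p - 1686 → 3745 = 5p, so p = 749 and Q = 561.
Δp = 749 − 679 = +70.

+70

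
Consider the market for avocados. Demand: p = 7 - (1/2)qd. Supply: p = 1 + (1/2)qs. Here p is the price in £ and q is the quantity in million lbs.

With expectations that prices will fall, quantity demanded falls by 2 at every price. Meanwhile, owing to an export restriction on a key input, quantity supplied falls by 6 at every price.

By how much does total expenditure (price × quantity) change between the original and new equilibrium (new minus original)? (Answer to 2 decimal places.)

Original equilibrium: 14 - 2p = 2p - 2 gives 16 = 4p, so p = 4 and q = 6.
The shock moves the curves to qd = 12 - 2p and qs = 2p - 8.
Clearing the new market: 12 - 2p = 2p - 8, so p = 5 and q = 2.
Expenditure moves from 4×6 = 24 to 5×2 = 10; change = -14.00.

-14.00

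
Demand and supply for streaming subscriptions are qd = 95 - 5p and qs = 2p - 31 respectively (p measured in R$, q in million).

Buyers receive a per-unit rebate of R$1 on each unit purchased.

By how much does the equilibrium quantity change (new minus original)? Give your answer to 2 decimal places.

Original equilibrium: 95 - 5p = 2p - 31 gives 126 = 7p, so p = 18 and q = 5.
Since buyers' out-of-pocket price is the market price minus the rebate, the effective demand curve becomes qd = 100 - 5p.
Setting them equal: 100 - 5p = 2p - 31 → 131 = 7p, so p = 131/7 ≈ 18.7143 and q = 45/7 ≈ 6.4286.
Δq = 6.4286 − 5 = +1.43.

+1.43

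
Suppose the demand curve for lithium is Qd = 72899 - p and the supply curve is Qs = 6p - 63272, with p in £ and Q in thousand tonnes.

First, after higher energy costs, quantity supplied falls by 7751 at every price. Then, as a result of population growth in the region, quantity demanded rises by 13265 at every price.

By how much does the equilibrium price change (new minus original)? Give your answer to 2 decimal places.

Original equilibrium: 72899 - p = 6p - 63272 gives 136171 = 7p, so p = 19453 and Q = 53446.
With the change applied: demand Qd = 86164 - p, supply Qs = 6p - 71023.
Equate the new curves: 86164 - p = 6p - 71023, giving 157187 = 7p, p = 157187/7 ≈ 22455.2857, Q = 445961/7 ≈ 63708.7143.
Δp = 22455.2857 − 19453 = +3002.29.

+3002.29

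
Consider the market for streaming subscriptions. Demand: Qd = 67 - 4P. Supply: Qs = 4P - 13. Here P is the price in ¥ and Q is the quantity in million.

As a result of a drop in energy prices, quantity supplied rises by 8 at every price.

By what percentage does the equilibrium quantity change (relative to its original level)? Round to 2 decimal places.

+14.81

Solve the original market: 67 - 4P = 4P - 13, hence P = 10 and Q = 27.
With the change applied: demand Qd = 67 - 4P, supply Qs = 4P - 5.
Setting them equal: 67 - 4P = 4P - 5 → 72 = 8P, so P = 9 and Q = 31.
%ΔQ = (31 − 27) / 27 × 100 = +14.81%.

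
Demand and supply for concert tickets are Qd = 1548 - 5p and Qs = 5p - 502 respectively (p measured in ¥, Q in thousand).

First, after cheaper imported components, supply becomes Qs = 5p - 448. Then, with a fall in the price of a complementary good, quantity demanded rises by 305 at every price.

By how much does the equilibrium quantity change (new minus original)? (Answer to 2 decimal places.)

+179.50

Before the shock: 1548 - 5p = 5p - 502 ⇒ 2050 = 10p ⇒ p = 205, Q = 523.
The new curves are Qd = 1853 - 5p (demand) and Qs = 5p - 448 (supply).
New equilibrium: 1853 - 5p = 5p - 448 ⇒ 2301 = 10p ⇒ p = 230.1, Q = 702.5.
ΔQ = 702.5 − 523 = +179.50.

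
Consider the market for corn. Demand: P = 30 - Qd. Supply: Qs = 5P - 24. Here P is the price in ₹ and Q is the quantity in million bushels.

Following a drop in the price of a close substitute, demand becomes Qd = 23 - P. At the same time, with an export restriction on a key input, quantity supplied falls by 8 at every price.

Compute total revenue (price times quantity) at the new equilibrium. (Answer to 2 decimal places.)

Solve the original market: 30 - P = 5P - 24, hence P = 9 and Q = 21.
The shock moves the curves to Qd = 23 - P and Qs = 5P - 32.
New equilibrium: 23 - P = 5P - 32 ⇒ 55 = 6P ⇒ P = 55/6 ≈ 9.1667, Q = 83/6 ≈ 13.8333.
New expenditure = 9.1667 × 13.8333 = 126.81.

126.81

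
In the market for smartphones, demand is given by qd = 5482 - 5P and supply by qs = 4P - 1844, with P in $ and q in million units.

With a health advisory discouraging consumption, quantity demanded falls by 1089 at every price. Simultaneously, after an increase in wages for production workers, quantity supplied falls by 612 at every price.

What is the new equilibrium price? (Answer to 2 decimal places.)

Before the shock: 5482 - 5P = 4P - 1844 ⇒ 7326 = 9P ⇒ P = 814, q = 1412.
After the shift, demand is qd = 4393 - 5P and supply is qs = 4P - 2456.
Setting them equal: 4393 - 5P = 4P - 2456 → 6849 = 9P, so P = 761 and q = 588.

761.00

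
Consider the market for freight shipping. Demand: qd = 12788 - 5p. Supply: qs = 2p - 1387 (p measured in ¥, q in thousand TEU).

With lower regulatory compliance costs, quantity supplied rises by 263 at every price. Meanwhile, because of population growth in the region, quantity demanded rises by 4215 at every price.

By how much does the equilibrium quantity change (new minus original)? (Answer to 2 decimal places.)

+1392.14

Solve the original market: 12788 - 5p = 2p - 1387, hence p = 2025 and q = 2663.
The shock moves the curves to qd = 17003 - 5p and qs = 2p - 1124.
Clearing the new market: 17003 - 5p = 2p - 1124, so p = 18127/7 ≈ 2589.5714 and q = 28386/7 ≈ 4055.1429.
Δq = 4055.1429 − 2663 = +1392.14.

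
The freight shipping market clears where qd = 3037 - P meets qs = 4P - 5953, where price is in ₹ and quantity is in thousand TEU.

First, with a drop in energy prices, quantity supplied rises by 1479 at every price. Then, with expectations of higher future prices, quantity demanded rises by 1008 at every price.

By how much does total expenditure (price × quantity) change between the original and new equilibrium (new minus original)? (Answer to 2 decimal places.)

+1761214.56

Before the shock: 3037 - P = 4P - 5953 ⇒ 8990 = 5P ⇒ P = 1798, q = 1239.
After the shift, demand is qd = 4045 - P and supply is qs = 4P - 4474.
Clearing the new market: 4045 - P = 4P - 4474, so P = 1703.8 and q = 2341.2.
Expenditure moves from 1798×1239 = 2227722 to 1703.8×2341.2 = 3988936.56; change = +1761214.56.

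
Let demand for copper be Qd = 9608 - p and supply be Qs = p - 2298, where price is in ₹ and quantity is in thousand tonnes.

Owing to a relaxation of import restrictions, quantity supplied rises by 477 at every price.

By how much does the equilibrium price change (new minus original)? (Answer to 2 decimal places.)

Initially, 9608 - p = p - 2298, so 11906 = 2p and p = 5953, Q = 3655.
The shock moves the curves to Qd = 9608 - p and Qs = p - 1821.
Setting them equal: 9608 - p = p - 1821 → 11429 = 2p, so p = 5714.5 and Q = 3893.5.
Δp = 5714.5 − 5953 = -238.50.

-238.50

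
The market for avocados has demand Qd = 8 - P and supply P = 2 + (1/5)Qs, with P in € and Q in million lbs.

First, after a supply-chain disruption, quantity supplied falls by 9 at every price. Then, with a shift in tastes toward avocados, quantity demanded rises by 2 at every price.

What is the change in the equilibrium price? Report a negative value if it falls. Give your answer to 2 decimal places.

Before the shock: 8 - P = 5P - 10 ⇒ 18 = 6P ⇒ P = 3, Q = 5.
The shock moves the curves to Qd = 10 - P and Qs = 5P - 19.
New equilibrium: 10 - P = 5P - 19 ⇒ 29 = 6P ⇒ P = 29/6 ≈ 4.8333, Q = 31/6 ≈ 5.1667.
ΔP = 4.8333 − 3 = +1.83.

+1.83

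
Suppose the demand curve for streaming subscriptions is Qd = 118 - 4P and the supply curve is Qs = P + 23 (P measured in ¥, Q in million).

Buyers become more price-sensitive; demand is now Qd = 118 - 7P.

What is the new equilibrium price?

Initially, 118 - 4P = P + 23, so 95 = 5P and P = 19, Q = 42.
The new curves are Qd = 118 - 7P (demand) and Qs = P + 23 (supply).
Equate the new curves: 118 - 7P = P + 23, giving 95 = 8P, P = 11.875, Q = 34.875.

11.875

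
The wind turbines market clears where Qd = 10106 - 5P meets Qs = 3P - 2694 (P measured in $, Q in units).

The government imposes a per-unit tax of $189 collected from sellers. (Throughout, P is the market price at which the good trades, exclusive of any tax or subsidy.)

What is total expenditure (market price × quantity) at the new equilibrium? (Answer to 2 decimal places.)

Initially, 10106 - 5P = 3P - 2694, so 12800 = 8P and P = 1600, Q = 2106.
Since sellers keep the price net of the tax, the effective supply curve becomes Qs = 3P - 3261.
Clearing the new market: 10106 - 5P = 3P - 3261, so P = 1670.875 and Q = 1751.625.
New expenditure = 1670.875 × 1751.625 = 2926746.42.

2926746.42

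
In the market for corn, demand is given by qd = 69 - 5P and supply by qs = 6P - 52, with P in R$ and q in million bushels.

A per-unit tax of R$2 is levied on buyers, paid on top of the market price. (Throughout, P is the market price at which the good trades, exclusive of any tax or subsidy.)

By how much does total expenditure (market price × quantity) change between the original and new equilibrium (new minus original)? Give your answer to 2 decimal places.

-67.77

Solve the original market: 69 - 5P = 6P - 52, hence P = 11 and q = 14.
Since buyers pay the price plus the tax, the effective demand curve becomes qd = 59 - 5P.
Clearing the new market: 59 - 5P = 6P - 52, so P = 111/11 ≈ 10.0909 and q = 94/11 ≈ 8.5455.
Expenditure moves from 11×14 = 154 to 10.0909×8.5455 = 86.2314; change = -67.77.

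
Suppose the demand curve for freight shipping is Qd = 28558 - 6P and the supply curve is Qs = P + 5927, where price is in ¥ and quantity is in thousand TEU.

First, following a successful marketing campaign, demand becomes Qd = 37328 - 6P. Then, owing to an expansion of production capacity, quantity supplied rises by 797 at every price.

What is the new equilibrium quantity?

11096

Initially, 28558 - 6P = P + 5927, so 22631 = 7P and P = 3233, Q = 9160.
The new curves are Qd = 37328 - 6P (demand) and Qs = P + 6724 (supply).
Setting them equal: 37328 - 6P = P + 6724 → 30604 = 7P, so P = 4372 and Q = 11096.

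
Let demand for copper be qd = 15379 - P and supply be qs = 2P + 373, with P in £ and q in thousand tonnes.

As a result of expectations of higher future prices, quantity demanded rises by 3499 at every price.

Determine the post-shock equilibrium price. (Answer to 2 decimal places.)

Original equilibrium: 15379 - P = 2P + 373 gives 15006 = 3P, so P = 5002 and q = 10377.
With the change applied: demand qd = 18878 - P, supply qs = 2P + 373.
New equilibrium: 18878 - P = 2P + 373 ⇒ 18505 = 3P ⇒ P = 18505/3 ≈ 6168.3333, q = 38129/3 ≈ 12709.6667.

6168.33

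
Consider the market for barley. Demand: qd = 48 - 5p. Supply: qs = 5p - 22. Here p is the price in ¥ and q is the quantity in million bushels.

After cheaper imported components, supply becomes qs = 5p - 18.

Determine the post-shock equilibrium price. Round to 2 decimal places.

6.60

Solve the original market: 48 - 5p = 5p - 22, hence p = 7 and q = 13.
With the change applied: demand qd = 48 - 5p, supply qs = 5p - 18.
Clearing the new market: 48 - 5p = 5p - 18, so p = 6.6 and q = 15.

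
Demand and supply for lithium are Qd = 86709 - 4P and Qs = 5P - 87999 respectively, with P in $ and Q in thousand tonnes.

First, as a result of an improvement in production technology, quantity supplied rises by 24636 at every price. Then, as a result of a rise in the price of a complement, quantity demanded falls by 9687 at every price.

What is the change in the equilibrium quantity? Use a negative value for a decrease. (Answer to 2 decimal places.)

Initially, 86709 - 4P = 5P - 87999, so 174708 = 9P and P = 19412, Q = 9061.
After the shift, demand is Qd = 77022 - 4P and supply is Qs = 5P - 63363.
Equate the new curves: 77022 - 4P = 5P - 63363, giving 140385 = 9P, P = 46795/3 ≈ 15598.3333, Q = 43886/3 ≈ 14628.6667.
ΔQ = 14628.6667 − 9061 = +5567.67.

+5567.67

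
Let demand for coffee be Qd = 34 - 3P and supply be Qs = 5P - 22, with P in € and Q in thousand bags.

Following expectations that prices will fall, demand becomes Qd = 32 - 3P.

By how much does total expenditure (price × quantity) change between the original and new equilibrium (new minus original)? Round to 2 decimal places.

Initially, 34 - 3P = 5P - 22, so 56 = 8P and P = 7, Q = 13.
The shock moves the curves to Qd = 32 - 3P and Qs = 5P - 22.
Clearing the new market: 32 - 3P = 5P - 22, so P = 6.75 and Q = 11.75.
Expenditure moves from 7×13 = 91 to 6.75×11.75 = 79.3125; change = -11.69.

-11.69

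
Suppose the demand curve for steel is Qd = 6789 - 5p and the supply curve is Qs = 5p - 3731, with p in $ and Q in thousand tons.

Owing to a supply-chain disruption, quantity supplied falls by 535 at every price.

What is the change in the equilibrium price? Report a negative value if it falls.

+53.5

Original equilibrium: 6789 - 5p = 5p - 3731 gives 10520 = 10p, so p = 1052 and Q = 1529.
The shock moves the curves to Qd = 6789 - 5p and Qs = 5p - 4266.
Equate the new curves: 6789 - 5p = 5p - 4266, giving 11055 = 10p, p = 1105.5, Q = 1261.5.
Δp = 1105.5 − 1052 = +53.5.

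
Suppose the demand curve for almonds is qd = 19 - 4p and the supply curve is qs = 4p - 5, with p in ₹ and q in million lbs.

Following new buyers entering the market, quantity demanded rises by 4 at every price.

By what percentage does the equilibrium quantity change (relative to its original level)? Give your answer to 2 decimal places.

Original equilibrium: 19 - 4p = 4p - 5 gives 24 = 8p, so p = 3 and q = 7.
The new curves are qd = 23 - 4p (demand) and qs = 4p - 5 (supply).
Equate the new curves: 23 - 4p = 4p - 5, giving 28 = 8p, p = 3.5, q = 9.
%Δq = (9 − 7) / 7 × 100 = +28.57%.

+28.57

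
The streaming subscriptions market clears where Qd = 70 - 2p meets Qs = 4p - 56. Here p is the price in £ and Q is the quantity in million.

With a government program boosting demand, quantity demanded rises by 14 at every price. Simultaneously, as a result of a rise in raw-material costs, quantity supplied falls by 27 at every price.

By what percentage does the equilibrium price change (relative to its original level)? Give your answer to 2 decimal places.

+32.54

Before the shock: 70 - 2p = 4p - 56 ⇒ 126 = 6p ⇒ p = 21, Q = 28.
The shock moves the curves to Qd = 84 - 2p and Qs = 4p - 83.
New equilibrium: 84 - 2p = 4p - 83 ⇒ 167 = 6p ⇒ p = 167/6 ≈ 27.8333, Q = 85/3 ≈ 28.3333.
%Δp = (27.8333 − 21) / 21 × 100 = +32.54%.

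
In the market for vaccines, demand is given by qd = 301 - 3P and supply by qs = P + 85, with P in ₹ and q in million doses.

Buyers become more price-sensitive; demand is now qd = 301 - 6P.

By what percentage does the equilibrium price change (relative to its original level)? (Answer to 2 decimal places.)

-42.86

Solve the original market: 301 - 3P = P + 85, hence P = 54 and q = 139.
After the shift, demand is qd = 301 - 6P and supply is qs = P + 85.
Equate the new curves: 301 - 6P = P + 85, giving 216 = 7P, P = 216/7 ≈ 30.8571, q = 811/7 ≈ 115.8571.
%ΔP = (30.8571 − 54) / 54 × 100 = -42.86%.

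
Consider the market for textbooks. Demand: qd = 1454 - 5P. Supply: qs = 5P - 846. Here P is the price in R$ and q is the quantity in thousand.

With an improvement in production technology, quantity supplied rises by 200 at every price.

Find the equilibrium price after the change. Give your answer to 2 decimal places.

Initially, 1454 - 5P = 5P - 846, so 2300 = 10P and P = 230, q = 304.
With the change applied: demand qd = 1454 - 5P, supply qs = 5P - 646.
Setting them equal: 1454 - 5P = 5P - 646 → 2100 = 10P, so P = 210 and q = 404.

210.00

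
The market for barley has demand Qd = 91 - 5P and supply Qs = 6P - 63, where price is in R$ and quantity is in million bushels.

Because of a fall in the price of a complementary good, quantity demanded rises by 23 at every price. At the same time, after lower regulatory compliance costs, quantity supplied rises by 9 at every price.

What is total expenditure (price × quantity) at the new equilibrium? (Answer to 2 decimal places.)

Original equilibrium: 91 - 5P = 6P - 63 gives 154 = 11P, so P = 14 and Q = 21.
With the change applied: demand Qd = 114 - 5P, supply Qs = 6P - 54.
Setting them equal: 114 - 5P = 6P - 54 → 168 = 11P, so P = 168/11 ≈ 15.2727 and Q = 414/11 ≈ 37.6364.
New expenditure = 15.2727 × 37.6364 = 574.81.

574.81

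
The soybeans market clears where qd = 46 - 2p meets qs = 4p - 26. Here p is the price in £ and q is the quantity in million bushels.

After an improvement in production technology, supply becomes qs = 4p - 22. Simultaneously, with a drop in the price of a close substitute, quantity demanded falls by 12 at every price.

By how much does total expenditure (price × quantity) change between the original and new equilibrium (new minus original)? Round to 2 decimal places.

Before the shock: 46 - 2p = 4p - 26 ⇒ 72 = 6p ⇒ p = 12, q = 22.
After the shift, demand is qd = 34 - 2p and supply is qs = 4p - 22.
Clearing the new market: 34 - 2p = 4p - 22, so p = 28/3 ≈ 9.3333 and q = 46/3 ≈ 15.3333.
Expenditure moves from 12×22 = 264 to 9.3333×15.3333 = 143.1111; change = -120.89.

-120.89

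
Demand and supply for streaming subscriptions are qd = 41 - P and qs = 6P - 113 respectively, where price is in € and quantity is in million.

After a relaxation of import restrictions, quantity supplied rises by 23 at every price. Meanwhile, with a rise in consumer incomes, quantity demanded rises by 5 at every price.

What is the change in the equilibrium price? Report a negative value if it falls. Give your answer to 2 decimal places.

Original equilibrium: 41 - P = 6P - 113 gives 154 = 7P, so P = 22 and q = 19.
The new curves are qd = 46 - P (demand) and qs = 6P - 90 (supply).
Equate the new curves: 46 - P = 6P - 90, giving 136 = 7P, P = 136/7 ≈ 19.4286, q = 186/7 ≈ 26.5714.
ΔP = 19.4286 − 22 = -2.57.

-2.57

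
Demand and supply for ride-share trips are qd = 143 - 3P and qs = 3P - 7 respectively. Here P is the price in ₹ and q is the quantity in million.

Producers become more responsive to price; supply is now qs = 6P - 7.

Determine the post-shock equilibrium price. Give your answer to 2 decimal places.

16.67

Initially, 143 - 3P = 3P - 7, so 150 = 6P and P = 25, q = 68.
With the change applied: demand qd = 143 - 3P, supply qs = 6P - 7.
Equate the new curves: 143 - 3P = 6P - 7, giving 150 = 9P, P = 50/3 ≈ 16.6667, q = 93.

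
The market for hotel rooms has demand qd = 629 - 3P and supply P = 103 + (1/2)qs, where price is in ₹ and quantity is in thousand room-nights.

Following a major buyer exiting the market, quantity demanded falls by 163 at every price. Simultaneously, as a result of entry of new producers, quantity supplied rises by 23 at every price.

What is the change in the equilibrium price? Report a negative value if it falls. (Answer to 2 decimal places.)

Initially, 629 - 3P = 2P - 206, so 835 = 5P and P = 167, q = 128.
After the shift, demand is qd = 466 - 3P and supply is qs = 2P - 183.
Setting them equal: 466 - 3P = 2P - 183 → 649 = 5P, so P = 129.8 and q = 76.6.
ΔP = 129.8 − 167 = -37.20.

-37.20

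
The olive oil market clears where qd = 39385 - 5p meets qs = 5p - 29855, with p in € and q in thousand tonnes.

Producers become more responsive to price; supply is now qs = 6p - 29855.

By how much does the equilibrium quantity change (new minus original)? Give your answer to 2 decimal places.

+3147.27

Original equilibrium: 39385 - 5p = 5p - 29855 gives 69240 = 10p, so p = 6924 and q = 4765.
With the change applied: demand qd = 39385 - 5p, supply qs = 6p - 29855.
Clearing the new market: 39385 - 5p = 6p - 29855, so p = 69240/11 ≈ 6294.5455 and q = 87035/11 ≈ 7912.2727.
Δq = 7912.2727 − 4765 = +3147.27.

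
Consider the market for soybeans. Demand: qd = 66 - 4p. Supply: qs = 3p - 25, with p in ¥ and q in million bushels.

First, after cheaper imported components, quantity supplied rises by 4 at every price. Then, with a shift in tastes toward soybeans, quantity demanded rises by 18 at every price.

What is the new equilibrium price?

15

Solve the original market: 66 - 4p = 3p - 25, hence p = 13 and q = 14.
The new curves are qd = 84 - 4p (demand) and qs = 3p - 21 (supply).
New equilibrium: 84 - 4p = 3p - 21 ⇒ 105 = 7p ⇒ p = 15, q = 24.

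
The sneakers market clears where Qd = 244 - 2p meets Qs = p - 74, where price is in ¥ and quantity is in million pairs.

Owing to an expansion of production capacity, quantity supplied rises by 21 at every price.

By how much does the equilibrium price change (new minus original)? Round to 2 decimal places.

Original equilibrium: 244 - 2p = p - 74 gives 318 = 3p, so p = 106 and Q = 32.
After the shift, demand is Qd = 244 - 2p and supply is Qs = p - 53.
Equate the new curves: 244 - 2p = p - 53, giving 297 = 3p, p = 99, Q = 46.
Δp = 99 − 106 = -7.00.

-7.00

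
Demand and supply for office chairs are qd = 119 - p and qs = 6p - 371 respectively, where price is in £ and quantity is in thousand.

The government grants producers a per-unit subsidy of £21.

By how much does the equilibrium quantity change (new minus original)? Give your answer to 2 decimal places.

Before the shock: 119 - p = 6p - 371 ⇒ 490 = 7p ⇒ p = 70, q = 49.
Since sellers receive the price plus the subsidy, the effective supply curve becomes qs = 6p - 245.
Equate the new curves: 119 - p = 6p - 245, giving 364 = 7p, p = 52, q = 67.
Δq = 67 − 49 = +18.00.

+18.00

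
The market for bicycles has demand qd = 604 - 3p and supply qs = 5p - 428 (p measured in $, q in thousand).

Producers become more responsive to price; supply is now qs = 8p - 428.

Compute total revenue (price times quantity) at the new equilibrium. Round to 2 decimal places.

30260.63

Original equilibrium: 604 - 3p = 5p - 428 gives 1032 = 8p, so p = 129 and q = 217.
After the shift, demand is qd = 604 - 3p and supply is qs = 8p - 428.
Equate the new curves: 604 - 3p = 8p - 428, giving 1032 = 11p, p = 1032/11 ≈ 93.8182, q = 3548/11 ≈ 322.5455.
New expenditure = 93.8182 × 322.5455 = 30260.63.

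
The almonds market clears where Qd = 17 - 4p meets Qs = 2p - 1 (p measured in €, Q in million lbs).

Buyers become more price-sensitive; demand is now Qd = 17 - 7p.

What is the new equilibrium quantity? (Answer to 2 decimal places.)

Before the shock: 17 - 4p = 2p - 1 ⇒ 18 = 6p ⇒ p = 3, Q = 5.
The shock moves the curves to Qd = 17 - 7p and Qs = 2p - 1.
Clearing the new market: 17 - 7p = 2p - 1, so p = 2 and Q = 3.

3.00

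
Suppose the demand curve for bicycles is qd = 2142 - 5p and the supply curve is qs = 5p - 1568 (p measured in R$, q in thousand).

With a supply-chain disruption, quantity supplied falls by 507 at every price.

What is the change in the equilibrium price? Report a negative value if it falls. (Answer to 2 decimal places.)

Solve the original market: 2142 - 5p = 5p - 1568, hence p = 371 and q = 287.
The shock moves the curves to qd = 2142 - 5p and qs = 5p - 2075.
New equilibrium: 2142 - 5p = 5p - 2075 ⇒ 4217 = 10p ⇒ p = 421.7, q = 33.5.
Δp = 421.7 − 371 = +50.70.

+50.70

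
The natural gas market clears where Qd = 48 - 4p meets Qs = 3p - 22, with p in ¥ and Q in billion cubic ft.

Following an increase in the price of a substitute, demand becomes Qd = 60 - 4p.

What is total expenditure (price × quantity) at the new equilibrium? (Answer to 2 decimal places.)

153.96

Initially, 48 - 4p = 3p - 22, so 70 = 7p and p = 10, Q = 8.
The shock moves the curves to Qd = 60 - 4p and Qs = 3p - 22.
Clearing the new market: 60 - 4p = 3p - 22, so p = 82/7 ≈ 11.7143 and Q = 92/7 ≈ 13.1429.
New expenditure = 11.7143 × 13.1429 = 153.96.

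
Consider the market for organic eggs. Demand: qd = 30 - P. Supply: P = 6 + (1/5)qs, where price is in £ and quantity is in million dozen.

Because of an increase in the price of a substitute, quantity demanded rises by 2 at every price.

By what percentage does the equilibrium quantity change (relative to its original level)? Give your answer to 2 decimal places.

+8.33

Initially, 30 - P = 5P - 30, so 60 = 6P and P = 10, q = 20.
The new curves are qd = 32 - P (demand) and qs = 5P - 30 (supply).
Setting them equal: 32 - P = 5P - 30 → 62 = 6P, so P = 31/3 ≈ 10.3333 and q = 65/3 ≈ 21.6667.
%Δq = (21.6667 − 20) / 20 × 100 = +8.33%.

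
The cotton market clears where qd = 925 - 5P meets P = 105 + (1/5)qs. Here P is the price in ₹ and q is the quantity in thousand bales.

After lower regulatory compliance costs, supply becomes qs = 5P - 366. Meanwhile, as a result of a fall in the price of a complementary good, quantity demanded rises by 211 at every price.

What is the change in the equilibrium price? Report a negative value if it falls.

+5.2

Before the shock: 925 - 5P = 5P - 525 ⇒ 1450 = 10P ⇒ P = 145, q = 200.
The shock moves the curves to qd = 1136 - 5P and qs = 5P - 366.
Clearing the new market: 1136 - 5P = 5P - 366, so P = 150.2 and q = 385.
ΔP = 150.2 − 145 = +5.2.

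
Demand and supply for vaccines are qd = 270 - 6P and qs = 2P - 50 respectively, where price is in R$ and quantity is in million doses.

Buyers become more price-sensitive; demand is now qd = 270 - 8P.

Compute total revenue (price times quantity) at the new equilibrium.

Before the shock: 270 - 6P = 2P - 50 ⇒ 320 = 8P ⇒ P = 40, q = 30.
After the shift, demand is qd = 270 - 8P and supply is qs = 2P - 50.
New equilibrium: 270 - 8P = 2P - 50 ⇒ 320 = 10P ⇒ P = 32, q = 14.
New expenditure = 32 × 14 = 448.

448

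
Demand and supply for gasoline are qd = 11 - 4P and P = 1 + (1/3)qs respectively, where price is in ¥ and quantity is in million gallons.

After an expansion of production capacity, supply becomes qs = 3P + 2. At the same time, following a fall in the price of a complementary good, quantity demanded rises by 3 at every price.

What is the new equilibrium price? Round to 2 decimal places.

1.71

Original equilibrium: 11 - 4P = 3P - 3 gives 14 = 7P, so P = 2 and q = 3.
The shock moves the curves to qd = 14 - 4P and qs = 3P + 2.
New equilibrium: 14 - 4P = 3P + 2 ⇒ 12 = 7P ⇒ P = 12/7 ≈ 1.7143, q = 50/7 ≈ 7.1429.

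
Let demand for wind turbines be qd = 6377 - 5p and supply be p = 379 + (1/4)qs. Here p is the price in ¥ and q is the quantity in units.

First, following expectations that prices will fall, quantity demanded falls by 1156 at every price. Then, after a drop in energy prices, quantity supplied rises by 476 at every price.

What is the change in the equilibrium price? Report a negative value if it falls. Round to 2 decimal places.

Before the shock: 6377 - 5p = 4p - 1516 ⇒ 7893 = 9p ⇒ p = 877, q = 1992.
After the shift, demand is qd = 5221 - 5p and supply is qs = 4p - 1040.
Setting them equal: 5221 - 5p = 4p - 1040 → 6261 = 9p, so p = 2087/3 ≈ 695.6667 and q = 5228/3 ≈ 1742.6667.
Δp = 695.6667 − 877 = -181.33.

-181.33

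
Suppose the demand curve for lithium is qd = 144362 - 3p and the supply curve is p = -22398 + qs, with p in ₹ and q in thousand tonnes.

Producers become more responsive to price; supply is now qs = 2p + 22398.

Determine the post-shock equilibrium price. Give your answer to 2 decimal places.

Original equilibrium: 144362 - 3p = p + 22398 gives 121964 = 4p, so p = 30491 and q = 52889.
After the shift, demand is qd = 144362 - 3p and supply is qs = 2p + 22398.
Clearing the new market: 144362 - 3p = 2p + 22398, so p = 24392.8 and q = 71183.6.

24392.80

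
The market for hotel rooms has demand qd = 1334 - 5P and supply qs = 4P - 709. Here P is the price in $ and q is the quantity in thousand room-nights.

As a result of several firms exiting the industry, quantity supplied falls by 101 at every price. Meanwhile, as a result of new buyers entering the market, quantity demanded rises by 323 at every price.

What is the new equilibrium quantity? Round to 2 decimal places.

Solve the original market: 1334 - 5P = 4P - 709, hence P = 227 and q = 199.
The new curves are qd = 1657 - 5P (demand) and qs = 4P - 810 (supply).
Clearing the new market: 1657 - 5P = 4P - 810, so P = 2467/9 ≈ 274.1111 and q = 2578/9 ≈ 286.4444.

286.44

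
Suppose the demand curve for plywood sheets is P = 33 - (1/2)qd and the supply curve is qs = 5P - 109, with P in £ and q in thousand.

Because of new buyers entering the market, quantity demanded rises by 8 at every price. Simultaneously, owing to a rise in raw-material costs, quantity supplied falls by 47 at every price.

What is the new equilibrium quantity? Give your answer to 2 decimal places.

Solve the original market: 66 - 2P = 5P - 109, hence P = 25 and q = 16.
After the shift, demand is qd = 74 - 2P and supply is qs = 5P - 156.
Clearing the new market: 74 - 2P = 5P - 156, so P = 230/7 ≈ 32.8571 and q = 58/7 ≈ 8.2857.

8.29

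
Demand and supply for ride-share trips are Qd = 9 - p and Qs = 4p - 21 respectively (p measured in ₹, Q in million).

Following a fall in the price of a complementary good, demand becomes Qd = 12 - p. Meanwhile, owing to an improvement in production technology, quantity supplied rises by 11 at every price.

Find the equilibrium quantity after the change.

Solve the original market: 9 - p = 4p - 21, hence p = 6 and Q = 3.
The shock moves the curves to Qd = 12 - p and Qs = 4p - 10.
New equilibrium: 12 - p = 4p - 10 ⇒ 22 = 5p ⇒ p = 4.4, Q = 7.6.

7.6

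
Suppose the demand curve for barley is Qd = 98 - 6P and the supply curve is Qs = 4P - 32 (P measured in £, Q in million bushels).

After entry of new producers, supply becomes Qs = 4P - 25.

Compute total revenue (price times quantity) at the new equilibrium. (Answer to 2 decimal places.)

297.66

Original equilibrium: 98 - 6P = 4P - 32 gives 130 = 10P, so P = 13 and Q = 20.
With the change applied: demand Qd = 98 - 6P, supply Qs = 4P - 25.
Setting them equal: 98 - 6P = 4P - 25 → 123 = 10P, so P = 12.3 and Q = 24.2.
New expenditure = 12.3 × 24.2 = 297.66.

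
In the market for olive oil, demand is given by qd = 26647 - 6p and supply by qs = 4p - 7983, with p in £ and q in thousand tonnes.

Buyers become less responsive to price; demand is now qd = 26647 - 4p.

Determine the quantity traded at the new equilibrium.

9332

Initially, 26647 - 6p = 4p - 7983, so 34630 = 10p and p = 3463, q = 5869.
The new curves are qd = 26647 - 4p (demand) and qs = 4p - 7983 (supply).
Clearing the new market: 26647 - 4p = 4p - 7983, so p = 4328.75 and q = 9332.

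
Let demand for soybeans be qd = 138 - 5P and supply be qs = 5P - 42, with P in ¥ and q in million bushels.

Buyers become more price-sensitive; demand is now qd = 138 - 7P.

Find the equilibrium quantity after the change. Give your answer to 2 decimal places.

33.00

Initially, 138 - 5P = 5P - 42, so 180 = 10P and P = 18, q = 48.
The new curves are qd = 138 - 7P (demand) and qs = 5P - 42 (supply).
Clearing the new market: 138 - 7P = 5P - 42, so P = 15 and q = 33.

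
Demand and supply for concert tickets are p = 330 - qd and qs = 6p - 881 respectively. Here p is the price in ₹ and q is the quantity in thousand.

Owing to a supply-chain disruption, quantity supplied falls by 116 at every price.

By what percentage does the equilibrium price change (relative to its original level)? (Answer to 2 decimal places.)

Solve the original market: 330 - p = 6p - 881, hence p = 173 and q = 157.
The shock moves the curves to qd = 330 - p and qs = 6p - 997.
Setting them equal: 330 - p = 6p - 997 → 1327 = 7p, so p = 1327/7 ≈ 189.5714 and q = 983/7 ≈ 140.4286.
%Δp = (189.5714 − 173) / 173 × 100 = +9.58%.

+9.58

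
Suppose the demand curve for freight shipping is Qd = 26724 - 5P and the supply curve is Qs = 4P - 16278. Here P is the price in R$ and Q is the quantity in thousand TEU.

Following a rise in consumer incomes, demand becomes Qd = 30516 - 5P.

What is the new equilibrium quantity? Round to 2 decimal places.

4519.33

Initially, 26724 - 5P = 4P - 16278, so 43002 = 9P and P = 4778, Q = 2834.
The new curves are Qd = 30516 - 5P (demand) and Qs = 4P - 16278 (supply).
New equilibrium: 30516 - 5P = 4P - 16278 ⇒ 46794 = 9P ⇒ P = 15598/3 ≈ 5199.3333, Q = 13558/3 ≈ 4519.3333.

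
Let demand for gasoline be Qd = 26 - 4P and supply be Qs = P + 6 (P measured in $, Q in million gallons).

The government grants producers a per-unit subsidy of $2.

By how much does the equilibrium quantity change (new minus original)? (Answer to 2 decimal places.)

Original equilibrium: 26 - 4P = P + 6 gives 20 = 5P, so P = 4 and Q = 10.
Since sellers receive the price plus the subsidy, the effective supply curve becomes Qs = P + 8.
Equate the new curves: 26 - 4P = P + 8, giving 18 = 5P, P = 3.6, Q = 11.6.
ΔQ = 11.6 − 10 = +1.60.

+1.60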